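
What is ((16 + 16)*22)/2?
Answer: 352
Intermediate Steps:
((16 + 16)*22)/2 = (32*22)*(½) = 704*(½) = 352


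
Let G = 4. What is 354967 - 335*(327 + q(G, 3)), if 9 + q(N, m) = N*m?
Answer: 244417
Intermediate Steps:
q(N, m) = -9 + N*m
354967 - 335*(327 + q(G, 3)) = 354967 - 335*(327 + (-9 + 4*3)) = 354967 - 335*(327 + (-9 + 12)) = 354967 - 335*(327 + 3) = 354967 - 335*330 = 354967 - 1*110550 = 354967 - 110550 = 244417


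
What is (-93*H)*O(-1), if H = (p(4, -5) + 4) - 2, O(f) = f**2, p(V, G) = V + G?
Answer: -93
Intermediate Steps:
p(V, G) = G + V
H = 1 (H = ((-5 + 4) + 4) - 2 = (-1 + 4) - 2 = 3 - 2 = 1)
(-93*H)*O(-1) = -93*(-1)**2 = -31*3*1 = -93*1 = -93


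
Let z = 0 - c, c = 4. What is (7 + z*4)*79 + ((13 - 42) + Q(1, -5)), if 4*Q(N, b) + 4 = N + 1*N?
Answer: -1481/2 ≈ -740.50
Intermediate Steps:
Q(N, b) = -1 + N/2 (Q(N, b) = -1 + (N + 1*N)/4 = -1 + (N + N)/4 = -1 + (2*N)/4 = -1 + N/2)
z = -4 (z = 0 - 1*4 = 0 - 4 = -4)
(7 + z*4)*79 + ((13 - 42) + Q(1, -5)) = (7 - 4*4)*79 + ((13 - 42) + (-1 + (½)*1)) = (7 - 16)*79 + (-29 + (-1 + ½)) = -9*79 + (-29 - ½) = -711 - 59/2 = -1481/2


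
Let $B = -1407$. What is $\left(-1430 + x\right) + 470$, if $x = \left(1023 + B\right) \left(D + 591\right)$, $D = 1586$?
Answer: $-836928$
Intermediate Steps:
$x = -835968$ ($x = \left(1023 - 1407\right) \left(1586 + 591\right) = \left(-384\right) 2177 = -835968$)
$\left(-1430 + x\right) + 470 = \left(-1430 - 835968\right) + 470 = -837398 + 470 = -836928$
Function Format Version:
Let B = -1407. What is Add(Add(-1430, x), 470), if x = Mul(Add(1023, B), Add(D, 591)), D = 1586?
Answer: -836928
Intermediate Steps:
x = -835968 (x = Mul(Add(1023, -1407), Add(1586, 591)) = Mul(-384, 2177) = -835968)
Add(Add(-1430, x), 470) = Add(Add(-1430, -835968), 470) = Add(-837398, 470) = -836928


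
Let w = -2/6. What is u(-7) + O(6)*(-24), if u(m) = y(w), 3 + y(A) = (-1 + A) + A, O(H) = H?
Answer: -446/3 ≈ -148.67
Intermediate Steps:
w = -⅓ (w = -2*⅙ = -⅓ ≈ -0.33333)
y(A) = -4 + 2*A (y(A) = -3 + ((-1 + A) + A) = -3 + (-1 + 2*A) = -4 + 2*A)
u(m) = -14/3 (u(m) = -4 + 2*(-⅓) = -4 - ⅔ = -14/3)
u(-7) + O(6)*(-24) = -14/3 + 6*(-24) = -14/3 - 144 = -446/3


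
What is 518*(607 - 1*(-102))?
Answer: 367262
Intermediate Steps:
518*(607 - 1*(-102)) = 518*(607 + 102) = 518*709 = 367262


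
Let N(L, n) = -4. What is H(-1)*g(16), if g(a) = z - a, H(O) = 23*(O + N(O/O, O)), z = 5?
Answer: 1265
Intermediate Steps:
H(O) = -92 + 23*O (H(O) = 23*(O - 4) = 23*(-4 + O) = -92 + 23*O)
g(a) = 5 - a
H(-1)*g(16) = (-92 + 23*(-1))*(5 - 1*16) = (-92 - 23)*(5 - 16) = -115*(-11) = 1265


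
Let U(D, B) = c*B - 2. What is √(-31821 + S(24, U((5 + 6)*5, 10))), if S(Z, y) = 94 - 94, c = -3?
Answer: I*√31821 ≈ 178.38*I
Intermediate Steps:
U(D, B) = -2 - 3*B (U(D, B) = -3*B - 2 = -2 - 3*B)
S(Z, y) = 0
√(-31821 + S(24, U((5 + 6)*5, 10))) = √(-31821 + 0) = √(-31821) = I*√31821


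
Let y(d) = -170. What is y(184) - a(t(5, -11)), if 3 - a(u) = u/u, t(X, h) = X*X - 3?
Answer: -172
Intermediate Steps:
t(X, h) = -3 + X**2 (t(X, h) = X**2 - 3 = -3 + X**2)
a(u) = 2 (a(u) = 3 - u/u = 3 - 1*1 = 3 - 1 = 2)
y(184) - a(t(5, -11)) = -170 - 1*2 = -170 - 2 = -172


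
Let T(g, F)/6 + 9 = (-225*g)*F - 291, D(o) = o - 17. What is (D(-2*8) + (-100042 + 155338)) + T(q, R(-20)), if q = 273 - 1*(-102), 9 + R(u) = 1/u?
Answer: 9270051/2 ≈ 4.6350e+6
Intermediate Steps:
R(u) = -9 + 1/u
D(o) = -17 + o
q = 375 (q = 273 + 102 = 375)
T(g, F) = -1800 - 1350*F*g (T(g, F) = -54 + 6*((-225*g)*F - 291) = -54 + 6*(-225*F*g - 291) = -54 + 6*(-291 - 225*F*g) = -54 + (-1746 - 1350*F*g) = -1800 - 1350*F*g)
(D(-2*8) + (-100042 + 155338)) + T(q, R(-20)) = ((-17 - 2*8) + (-100042 + 155338)) + (-1800 - 1350*(-9 + 1/(-20))*375) = ((-17 - 16) + 55296) + (-1800 - 1350*(-9 - 1/20)*375) = (-33 + 55296) + (-1800 - 1350*(-181/20)*375) = 55263 + (-1800 + 9163125/2) = 55263 + 9159525/2 = 9270051/2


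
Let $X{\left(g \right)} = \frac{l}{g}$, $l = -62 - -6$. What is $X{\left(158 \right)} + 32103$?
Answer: $\frac{2536109}{79} \approx 32103.0$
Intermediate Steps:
$l = -56$ ($l = -62 + 6 = -56$)
$X{\left(g \right)} = - \frac{56}{g}$
$X{\left(158 \right)} + 32103 = - \frac{56}{158} + 32103 = \left(-56\right) \frac{1}{158} + 32103 = - \frac{28}{79} + 32103 = \frac{2536109}{79}$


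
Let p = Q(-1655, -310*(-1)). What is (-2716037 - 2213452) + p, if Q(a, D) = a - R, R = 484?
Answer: -4931628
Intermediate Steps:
Q(a, D) = -484 + a (Q(a, D) = a - 1*484 = a - 484 = -484 + a)
p = -2139 (p = -484 - 1655 = -2139)
(-2716037 - 2213452) + p = (-2716037 - 2213452) - 2139 = -4929489 - 2139 = -4931628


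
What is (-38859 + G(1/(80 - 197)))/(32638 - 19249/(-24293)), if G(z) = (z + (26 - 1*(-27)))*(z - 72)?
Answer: -14191383948343/10853928471087 ≈ -1.3075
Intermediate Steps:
G(z) = (-72 + z)*(53 + z) (G(z) = (z + (26 + 27))*(-72 + z) = (z + 53)*(-72 + z) = (53 + z)*(-72 + z) = (-72 + z)*(53 + z))
(-38859 + G(1/(80 - 197)))/(32638 - 19249/(-24293)) = (-38859 + (-3816 + (1/(80 - 197))**2 - 19/(80 - 197)))/(32638 - 19249/(-24293)) = (-38859 + (-3816 + (1/(-117))**2 - 19/(-117)))/(32638 - 19249*(-1/24293)) = (-38859 + (-3816 + (-1/117)**2 - 19*(-1/117)))/(32638 + 19249/24293) = (-38859 + (-3816 + 1/13689 + 19/117))/(792894183/24293) = (-38859 - 52235000/13689)*(24293/792894183) = -584175851/13689*24293/792894183 = -14191383948343/10853928471087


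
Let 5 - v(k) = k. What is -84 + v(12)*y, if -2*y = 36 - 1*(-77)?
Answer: 623/2 ≈ 311.50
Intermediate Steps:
y = -113/2 (y = -(36 - 1*(-77))/2 = -(36 + 77)/2 = -1/2*113 = -113/2 ≈ -56.500)
v(k) = 5 - k
-84 + v(12)*y = -84 + (5 - 1*12)*(-113/2) = -84 + (5 - 12)*(-113/2) = -84 - 7*(-113/2) = -84 + 791/2 = 623/2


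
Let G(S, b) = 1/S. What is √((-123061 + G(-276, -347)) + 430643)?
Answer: √5857591539/138 ≈ 554.60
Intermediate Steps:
√((-123061 + G(-276, -347)) + 430643) = √((-123061 + 1/(-276)) + 430643) = √((-123061 - 1/276) + 430643) = √(-33964837/276 + 430643) = √(84892631/276) = √5857591539/138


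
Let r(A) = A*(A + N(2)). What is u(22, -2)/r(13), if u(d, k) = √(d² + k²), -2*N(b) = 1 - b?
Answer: 4*√122/351 ≈ 0.12587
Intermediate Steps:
N(b) = -½ + b/2 (N(b) = -(1 - b)/2 = -½ + b/2)
r(A) = A*(½ + A) (r(A) = A*(A + (-½ + (½)*2)) = A*(A + (-½ + 1)) = A*(A + ½) = A*(½ + A))
u(22, -2)/r(13) = √(22² + (-2)²)/((13*(½ + 13))) = √(484 + 4)/((13*(27/2))) = √488/(351/2) = (2*√122)*(2/351) = 4*√122/351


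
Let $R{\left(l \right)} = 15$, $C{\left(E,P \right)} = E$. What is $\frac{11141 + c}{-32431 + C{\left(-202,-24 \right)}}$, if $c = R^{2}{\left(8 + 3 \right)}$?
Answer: $- \frac{11366}{32633} \approx -0.3483$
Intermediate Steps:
$c = 225$ ($c = 15^{2} = 225$)
$\frac{11141 + c}{-32431 + C{\left(-202,-24 \right)}} = \frac{11141 + 225}{-32431 - 202} = \frac{11366}{-32633} = 11366 \left(- \frac{1}{32633}\right) = - \frac{11366}{32633}$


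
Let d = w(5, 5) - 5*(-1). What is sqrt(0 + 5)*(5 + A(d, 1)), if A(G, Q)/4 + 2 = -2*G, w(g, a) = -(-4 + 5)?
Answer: -35*sqrt(5) ≈ -78.262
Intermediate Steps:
w(g, a) = -1 (w(g, a) = -1*1 = -1)
d = 4 (d = -1 - 5*(-1) = -1 + 5 = 4)
A(G, Q) = -8 - 8*G (A(G, Q) = -8 + 4*(-2*G) = -8 - 8*G)
sqrt(0 + 5)*(5 + A(d, 1)) = sqrt(0 + 5)*(5 + (-8 - 8*4)) = sqrt(5)*(5 + (-8 - 32)) = sqrt(5)*(5 - 40) = sqrt(5)*(-35) = -35*sqrt(5)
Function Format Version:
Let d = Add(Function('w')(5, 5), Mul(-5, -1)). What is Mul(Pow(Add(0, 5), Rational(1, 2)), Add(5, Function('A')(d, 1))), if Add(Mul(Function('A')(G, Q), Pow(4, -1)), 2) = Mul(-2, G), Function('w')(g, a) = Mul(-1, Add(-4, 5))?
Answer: Mul(-35, Pow(5, Rational(1, 2))) ≈ -78.262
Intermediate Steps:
Function('w')(g, a) = -1 (Function('w')(g, a) = Mul(-1, 1) = -1)
d = 4 (d = Add(-1, Mul(-5, -1)) = Add(-1, 5) = 4)
Function('A')(G, Q) = Add(-8, Mul(-8, G)) (Function('A')(G, Q) = Add(-8, Mul(4, Mul(-2, G))) = Add(-8, Mul(-8, G)))
Mul(Pow(Add(0, 5), Rational(1, 2)), Add(5, Function('A')(d, 1))) = Mul(Pow(Add(0, 5), Rational(1, 2)), Add(5, Add(-8, Mul(-8, 4)))) = Mul(Pow(5, Rational(1, 2)), Add(5, Add(-8, -32))) = Mul(Pow(5, Rational(1, 2)), Add(5, -40)) = Mul(Pow(5, Rational(1, 2)), -35) = Mul(-35, Pow(5, Rational(1, 2)))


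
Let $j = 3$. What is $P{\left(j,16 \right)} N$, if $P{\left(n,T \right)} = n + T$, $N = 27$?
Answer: $513$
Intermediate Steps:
$P{\left(n,T \right)} = T + n$
$P{\left(j,16 \right)} N = \left(16 + 3\right) 27 = 19 \cdot 27 = 513$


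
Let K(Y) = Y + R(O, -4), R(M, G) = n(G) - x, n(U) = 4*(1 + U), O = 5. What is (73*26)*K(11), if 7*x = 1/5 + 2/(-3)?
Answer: -26572/15 ≈ -1771.5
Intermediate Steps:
x = -1/15 (x = (1/5 + 2/(-3))/7 = (1*(⅕) + 2*(-⅓))/7 = (⅕ - ⅔)/7 = (⅐)*(-7/15) = -1/15 ≈ -0.066667)
n(U) = 4 + 4*U
R(M, G) = 61/15 + 4*G (R(M, G) = (4 + 4*G) - 1*(-1/15) = (4 + 4*G) + 1/15 = 61/15 + 4*G)
K(Y) = -179/15 + Y (K(Y) = Y + (61/15 + 4*(-4)) = Y + (61/15 - 16) = Y - 179/15 = -179/15 + Y)
(73*26)*K(11) = (73*26)*(-179/15 + 11) = 1898*(-14/15) = -26572/15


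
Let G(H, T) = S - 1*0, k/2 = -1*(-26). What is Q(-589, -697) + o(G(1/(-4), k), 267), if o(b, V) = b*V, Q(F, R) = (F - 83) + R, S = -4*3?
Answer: -4573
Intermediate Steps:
S = -12
Q(F, R) = -83 + F + R (Q(F, R) = (-83 + F) + R = -83 + F + R)
k = 52 (k = 2*(-1*(-26)) = 2*26 = 52)
G(H, T) = -12 (G(H, T) = -12 - 1*0 = -12 + 0 = -12)
o(b, V) = V*b
Q(-589, -697) + o(G(1/(-4), k), 267) = (-83 - 589 - 697) + 267*(-12) = -1369 - 3204 = -4573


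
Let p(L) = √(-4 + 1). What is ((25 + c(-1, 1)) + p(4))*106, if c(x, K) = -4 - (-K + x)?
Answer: 2438 + 106*I*√3 ≈ 2438.0 + 183.6*I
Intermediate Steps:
p(L) = I*√3 (p(L) = √(-3) = I*√3)
c(x, K) = -4 + K - x (c(x, K) = -4 - (x - K) = -4 + (K - x) = -4 + K - x)
((25 + c(-1, 1)) + p(4))*106 = ((25 + (-4 + 1 - 1*(-1))) + I*√3)*106 = ((25 + (-4 + 1 + 1)) + I*√3)*106 = ((25 - 2) + I*√3)*106 = (23 + I*√3)*106 = 2438 + 106*I*√3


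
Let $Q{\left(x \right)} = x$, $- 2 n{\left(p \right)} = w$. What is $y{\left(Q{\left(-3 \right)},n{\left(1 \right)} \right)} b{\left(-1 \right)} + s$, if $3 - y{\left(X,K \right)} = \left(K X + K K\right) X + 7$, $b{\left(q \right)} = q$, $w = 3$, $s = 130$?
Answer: $\frac{455}{4} \approx 113.75$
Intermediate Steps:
$n{\left(p \right)} = - \frac{3}{2}$ ($n{\left(p \right)} = \left(- \frac{1}{2}\right) 3 = - \frac{3}{2}$)
$y{\left(X,K \right)} = -4 - X \left(K^{2} + K X\right)$ ($y{\left(X,K \right)} = 3 - \left(\left(K X + K K\right) X + 7\right) = 3 - \left(\left(K X + K^{2}\right) X + 7\right) = 3 - \left(\left(K^{2} + K X\right) X + 7\right) = 3 - \left(X \left(K^{2} + K X\right) + 7\right) = 3 - \left(7 + X \left(K^{2} + K X\right)\right) = -4 - X \left(K^{2} + K X\right)$)
$y{\left(Q{\left(-3 \right)},n{\left(1 \right)} \right)} b{\left(-1 \right)} + s = \left(-4 - - \frac{3 \left(-3\right)^{2}}{2} - - 3 \left(- \frac{3}{2}\right)^{2}\right) \left(-1\right) + 130 = \left(-4 - \left(- \frac{3}{2}\right) 9 - \left(-3\right) \frac{9}{4}\right) \left(-1\right) + 130 = \left(-4 + \frac{27}{2} + \frac{27}{4}\right) \left(-1\right) + 130 = \frac{65}{4} \left(-1\right) + 130 = - \frac{65}{4} + 130 = \frac{455}{4}$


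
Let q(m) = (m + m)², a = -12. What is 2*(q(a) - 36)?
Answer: 1080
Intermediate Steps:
q(m) = 4*m² (q(m) = (2*m)² = 4*m²)
2*(q(a) - 36) = 2*(4*(-12)² - 36) = 2*(4*144 - 36) = 2*(576 - 36) = 2*540 = 1080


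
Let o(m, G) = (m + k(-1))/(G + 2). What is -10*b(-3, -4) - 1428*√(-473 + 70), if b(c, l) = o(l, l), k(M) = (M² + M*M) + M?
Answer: -15 - 1428*I*√403 ≈ -15.0 - 28667.0*I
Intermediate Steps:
k(M) = M + 2*M² (k(M) = (M² + M²) + M = 2*M² + M = M + 2*M²)
o(m, G) = (1 + m)/(2 + G) (o(m, G) = (m - (1 + 2*(-1)))/(G + 2) = (m - (1 - 2))/(2 + G) = (m - 1*(-1))/(2 + G) = (m + 1)/(2 + G) = (1 + m)/(2 + G))
b(c, l) = (1 + l)/(2 + l)
-10*b(-3, -4) - 1428*√(-473 + 70) = -10*(1 - 4)/(2 - 4) - 1428*√(-473 + 70) = -10*(-3)/(-2) - 1428*I*√403 = -(-5)*(-3) - 1428*I*√403 = -10*3/2 - 1428*I*√403 = -15 - 1428*I*√403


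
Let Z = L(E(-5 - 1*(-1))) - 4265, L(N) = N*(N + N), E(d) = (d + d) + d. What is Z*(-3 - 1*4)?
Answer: 27839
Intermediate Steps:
E(d) = 3*d (E(d) = 2*d + d = 3*d)
L(N) = 2*N**2 (L(N) = N*(2*N) = 2*N**2)
Z = -3977 (Z = 2*(3*(-5 - 1*(-1)))**2 - 4265 = 2*(3*(-5 + 1))**2 - 4265 = 2*(3*(-4))**2 - 4265 = 2*(-12)**2 - 4265 = 2*144 - 4265 = 288 - 4265 = -3977)
Z*(-3 - 1*4) = -3977*(-3 - 1*4) = -3977*(-3 - 4) = -3977*(-7) = 27839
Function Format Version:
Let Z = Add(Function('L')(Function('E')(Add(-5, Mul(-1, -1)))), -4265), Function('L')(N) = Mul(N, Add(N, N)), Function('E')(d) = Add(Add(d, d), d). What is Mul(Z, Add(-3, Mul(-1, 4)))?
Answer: 27839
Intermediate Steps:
Function('E')(d) = Mul(3, d) (Function('E')(d) = Add(Mul(2, d), d) = Mul(3, d))
Function('L')(N) = Mul(2, Pow(N, 2)) (Function('L')(N) = Mul(N, Mul(2, N)) = Mul(2, Pow(N, 2)))
Z = -3977 (Z = Add(Mul(2, Pow(Mul(3, Add(-5, Mul(-1, -1))), 2)), -4265) = Add(Mul(2, Pow(Mul(3, Add(-5, 1)), 2)), -4265) = Add(Mul(2, Pow(Mul(3, -4), 2)), -4265) = Add(Mul(2, Pow(-12, 2)), -4265) = Add(Mul(2, 144), -4265) = Add(288, -4265) = -3977)
Mul(Z, Add(-3, Mul(-1, 4))) = Mul(-3977, Add(-3, Mul(-1, 4))) = Mul(-3977, Add(-3, -4)) = Mul(-3977, -7) = 27839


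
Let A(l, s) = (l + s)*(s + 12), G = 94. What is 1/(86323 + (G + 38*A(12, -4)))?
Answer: 1/88849 ≈ 1.1255e-5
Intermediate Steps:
A(l, s) = (12 + s)*(l + s) (A(l, s) = (l + s)*(12 + s) = (12 + s)*(l + s))
1/(86323 + (G + 38*A(12, -4))) = 1/(86323 + (94 + 38*((-4)² + 12*12 + 12*(-4) + 12*(-4)))) = 1/(86323 + (94 + 38*(16 + 144 - 48 - 48))) = 1/(86323 + (94 + 38*64)) = 1/(86323 + (94 + 2432)) = 1/(86323 + 2526) = 1/88849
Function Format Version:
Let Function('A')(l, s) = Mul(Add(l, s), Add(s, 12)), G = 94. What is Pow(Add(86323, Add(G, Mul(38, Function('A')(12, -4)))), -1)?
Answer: Rational(1, 88849) ≈ 1.1255e-5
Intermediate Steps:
Function('A')(l, s) = Mul(Add(12, s), Add(l, s)) (Function('A')(l, s) = Mul(Add(l, s), Add(12, s)) = Mul(Add(12, s), Add(l, s)))
Pow(Add(86323, Add(G, Mul(38, Function('A')(12, -4)))), -1) = Pow(Add(86323, Add(94, Mul(38, Add(Pow(-4, 2), Mul(12, 12), Mul(12, -4), Mul(12, -4))))), -1) = Pow(Add(86323, Add(94, Mul(38, Add(16, 144, -48, -48)))), -1) = Pow(Add(86323, Add(94, Mul(38, 64))), -1) = Pow(Add(86323, Add(94, 2432)), -1) = Pow(Add(86323, 2526), -1) = Pow(88849, -1) = Rational(1, 88849)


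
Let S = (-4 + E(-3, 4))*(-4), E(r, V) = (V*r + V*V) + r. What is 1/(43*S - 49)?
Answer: 1/467 ≈ 0.0021413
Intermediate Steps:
E(r, V) = r + V**2 + V*r (E(r, V) = (V*r + V**2) + r = (V**2 + V*r) + r = r + V**2 + V*r)
S = 12 (S = (-4 + (-3 + 4**2 + 4*(-3)))*(-4) = (-4 + (-3 + 16 - 12))*(-4) = (-4 + 1)*(-4) = -3*(-4) = 12)
1/(43*S - 49) = 1/(43*12 - 49) = 1/(516 - 49) = 1/467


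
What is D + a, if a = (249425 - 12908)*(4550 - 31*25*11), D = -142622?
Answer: -940297697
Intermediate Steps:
a = -940155075 (a = 236517*(4550 - 775*11) = 236517*(4550 - 8525) = 236517*(-3975) = -940155075)
D + a = -142622 - 940155075 = -940297697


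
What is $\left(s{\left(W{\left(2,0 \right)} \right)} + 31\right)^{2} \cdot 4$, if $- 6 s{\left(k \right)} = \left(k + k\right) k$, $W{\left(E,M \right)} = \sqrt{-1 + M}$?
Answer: $\frac{35344}{9} \approx 3927.1$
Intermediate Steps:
$s{\left(k \right)} = - \frac{k^{2}}{3}$ ($s{\left(k \right)} = - \frac{\left(k + k\right) k}{6} = - \frac{2 k k}{6} = - \frac{2 k^{2}}{6} = - \frac{k^{2}}{3}$)
$\left(s{\left(W{\left(2,0 \right)} \right)} + 31\right)^{2} \cdot 4 = \left(- \frac{\left(\sqrt{-1 + 0}\right)^{2}}{3} + 31\right)^{2} \cdot 4 = \left(- \frac{\left(\sqrt{-1}\right)^{2}}{3} + 31\right)^{2} \cdot 4 = \left(- \frac{i^{2}}{3} + 31\right)^{2} \cdot 4 = \left(\left(- \frac{1}{3}\right) \left(-1\right) + 31\right)^{2} \cdot 4 = \left(\frac{1}{3} + 31\right)^{2} \cdot 4 = \left(\frac{94}{3}\right)^{2} \cdot 4 = \frac{8836}{9} \cdot 4 = \frac{35344}{9}$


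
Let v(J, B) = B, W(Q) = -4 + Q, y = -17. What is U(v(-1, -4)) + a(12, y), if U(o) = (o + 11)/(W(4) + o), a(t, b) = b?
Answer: -75/4 ≈ -18.750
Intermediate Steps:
U(o) = (11 + o)/o (U(o) = (o + 11)/((-4 + 4) + o) = (11 + o)/(0 + o) = (11 + o)/o)
U(v(-1, -4)) + a(12, y) = (11 - 4)/(-4) - 17 = -1/4*7 - 17 = -7/4 - 17 = -75/4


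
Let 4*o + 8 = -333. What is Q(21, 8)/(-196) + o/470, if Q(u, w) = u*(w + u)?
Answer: -43277/13160 ≈ -3.2885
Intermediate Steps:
o = -341/4 (o = -2 + (¼)*(-333) = -2 - 333/4 = -341/4 ≈ -85.250)
Q(u, w) = u*(u + w)
Q(21, 8)/(-196) + o/470 = (21*(21 + 8))/(-196) - 341/4/470 = (21*29)*(-1/196) - 341/4*1/470 = 609*(-1/196) - 341/1880 = -87/28 - 341/1880 = -43277/13160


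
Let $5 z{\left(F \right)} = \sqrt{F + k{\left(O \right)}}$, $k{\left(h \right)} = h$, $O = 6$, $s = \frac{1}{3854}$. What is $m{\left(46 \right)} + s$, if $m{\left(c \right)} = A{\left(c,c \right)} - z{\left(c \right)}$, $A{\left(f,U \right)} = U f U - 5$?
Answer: $\frac{375113675}{3854} - \frac{2 \sqrt{13}}{5} \approx 97330.0$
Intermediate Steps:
$s = \frac{1}{3854} \approx 0.00025947$
$z{\left(F \right)} = \frac{\sqrt{6 + F}}{5}$ ($z{\left(F \right)} = \frac{\sqrt{F + 6}}{5} = \frac{\sqrt{6 + F}}{5}$)
$A{\left(f,U \right)} = -5 + f U^{2}$ ($A{\left(f,U \right)} = f U^{2} - 5 = -5 + f U^{2}$)
$m{\left(c \right)} = -5 + c^{3} - \frac{\sqrt{6 + c}}{5}$ ($m{\left(c \right)} = \left(-5 + c c^{2}\right) - \frac{\sqrt{6 + c}}{5} = \left(-5 + c^{3}\right) - \frac{\sqrt{6 + c}}{5} = -5 + c^{3} - \frac{\sqrt{6 + c}}{5}$)
$m{\left(46 \right)} + s = \left(-5 + 46^{3} - \frac{\sqrt{6 + 46}}{5}\right) + \frac{1}{3854} = \left(-5 + 97336 - \frac{\sqrt{52}}{5}\right) + \frac{1}{3854} = \left(-5 + 97336 - \frac{2 \sqrt{13}}{5}\right) + \frac{1}{3854} = \left(97331 - \frac{2 \sqrt{13}}{5}\right) + \frac{1}{3854} = \frac{375113675}{3854} - \frac{2 \sqrt{13}}{5}$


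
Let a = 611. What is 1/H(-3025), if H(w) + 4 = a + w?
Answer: -1/2418 ≈ -0.00041356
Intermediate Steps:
H(w) = 607 + w (H(w) = -4 + (611 + w) = 607 + w)
1/H(-3025) = 1/(607 - 3025) = 1/(-2418) = -1/2418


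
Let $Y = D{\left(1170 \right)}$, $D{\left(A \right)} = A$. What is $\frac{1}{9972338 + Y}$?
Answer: $\frac{1}{9973508} \approx 1.0027 \cdot 10^{-7}$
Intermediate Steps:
$Y = 1170$
$\frac{1}{9972338 + Y} = \frac{1}{9972338 + 1170} = \frac{1}{9973508}$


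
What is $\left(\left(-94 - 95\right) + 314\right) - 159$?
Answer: $-34$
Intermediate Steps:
$\left(\left(-94 - 95\right) + 314\right) - 159 = \left(-189 + 314\right) - 159 = 125 - 159 = -34$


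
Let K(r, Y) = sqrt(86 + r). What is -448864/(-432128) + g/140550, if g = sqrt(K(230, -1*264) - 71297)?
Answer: 14027/13504 + sqrt(-71297 + 2*sqrt(79))/140550 ≈ 1.0387 + 0.0018995*I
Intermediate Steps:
g = sqrt(-71297 + 2*sqrt(79)) (g = sqrt(sqrt(86 + 230) - 71297) = sqrt(sqrt(316) - 71297) = sqrt(2*sqrt(79) - 71297) = sqrt(-71297 + 2*sqrt(79)) ≈ 266.98*I)
-448864/(-432128) + g/140550 = -448864/(-432128) + sqrt(-71297 + 2*sqrt(79))/140550 = -448864*(-1/432128) + sqrt(-71297 + 2*sqrt(79))*(1/140550) = 14027/13504 + sqrt(-71297 + 2*sqrt(79))/140550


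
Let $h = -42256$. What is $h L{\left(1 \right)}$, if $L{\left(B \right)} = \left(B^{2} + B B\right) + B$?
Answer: $-126768$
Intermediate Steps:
$L{\left(B \right)} = B + 2 B^{2}$ ($L{\left(B \right)} = \left(B^{2} + B^{2}\right) + B = 2 B^{2} + B = B + 2 B^{2}$)
$h L{\left(1 \right)} = - 42256 \cdot 1 \left(1 + 2 \cdot 1\right) = - 42256 \cdot 1 \left(1 + 2\right) = - 42256 \cdot 1 \cdot 3 = \left(-42256\right) 3 = -126768$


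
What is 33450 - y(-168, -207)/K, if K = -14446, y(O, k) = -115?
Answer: 483218585/14446 ≈ 33450.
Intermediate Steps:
33450 - y(-168, -207)/K = 33450 - (-115)/(-14446) = 33450 - (-115)*(-1)/14446 = 33450 - 1*115/14446 = 33450 - 115/14446 = 483218585/14446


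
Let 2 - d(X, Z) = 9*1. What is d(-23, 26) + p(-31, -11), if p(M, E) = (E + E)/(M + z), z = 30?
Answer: 15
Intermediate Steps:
d(X, Z) = -7 (d(X, Z) = 2 - 9 = -7)
p(M, E) = 2*E/(30 + M) (p(M, E) = (E + E)/(M + 30) = (2*E)/(30 + M) = 2*E/(30 + M))
d(-23, 26) + p(-31, -11) = -7 + 2*(-11)/(30 - 31) = -7 + 2*(-11)/(-1) = -7 + 2*(-11)*(-1) = -7 + 22 = 15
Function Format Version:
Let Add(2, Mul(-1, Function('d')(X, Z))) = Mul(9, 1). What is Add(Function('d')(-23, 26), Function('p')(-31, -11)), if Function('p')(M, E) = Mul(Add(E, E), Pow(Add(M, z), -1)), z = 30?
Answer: 15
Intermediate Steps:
Function('d')(X, Z) = -7 (Function('d')(X, Z) = Add(2, Mul(-1, Mul(9, 1))) = Add(2, Mul(-1, 9)) = Add(2, -9) = -7)
Function('p')(M, E) = Mul(2, E, Pow(Add(30, M), -1)) (Function('p')(M, E) = Mul(Add(E, E), Pow(Add(M, 30), -1)) = Mul(Mul(2, E), Pow(Add(30, M), -1)) = Mul(2, E, Pow(Add(30, M), -1)))
Add(Function('d')(-23, 26), Function('p')(-31, -11)) = Add(-7, Mul(2, -11, Pow(Add(30, -31), -1))) = Add(-7, Mul(2, -11, Pow(-1, -1))) = Add(-7, Mul(2, -11, -1)) = Add(-7, 22) = 15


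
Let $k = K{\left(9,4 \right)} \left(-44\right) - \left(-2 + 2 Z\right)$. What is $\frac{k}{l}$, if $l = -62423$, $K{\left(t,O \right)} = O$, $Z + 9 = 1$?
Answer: $\frac{158}{62423} \approx 0.0025311$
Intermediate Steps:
$Z = -8$ ($Z = -9 + 1 = -8$)
$k = -158$ ($k = 4 \left(-44\right) + \left(2 - -16\right) = -176 + \left(2 + 16\right) = -176 + 18 = -158$)
$\frac{k}{l} = - \frac{158}{-62423} = \left(-158\right) \left(- \frac{1}{62423}\right) = \frac{158}{62423}$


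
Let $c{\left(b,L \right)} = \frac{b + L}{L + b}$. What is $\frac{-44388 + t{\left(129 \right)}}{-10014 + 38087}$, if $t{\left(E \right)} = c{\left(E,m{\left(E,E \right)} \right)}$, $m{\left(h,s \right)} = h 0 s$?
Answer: $- \frac{44387}{28073} \approx -1.5811$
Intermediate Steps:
$m{\left(h,s \right)} = 0$ ($m{\left(h,s \right)} = 0 s = 0$)
$c{\left(b,L \right)} = 1$ ($c{\left(b,L \right)} = \frac{L + b}{L + b} = 1$)
$t{\left(E \right)} = 1$
$\frac{-44388 + t{\left(129 \right)}}{-10014 + 38087} = \frac{-44388 + 1}{-10014 + 38087} = - \frac{44387}{28073}$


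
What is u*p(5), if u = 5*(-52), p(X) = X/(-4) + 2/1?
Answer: -195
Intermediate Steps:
p(X) = 2 - X/4 (p(X) = X*(-¼) + 2*1 = -X/4 + 2 = 2 - X/4)
u = -260
u*p(5) = -260*(2 - ¼*5) = -260*(2 - 5/4) = -260*¾ = -195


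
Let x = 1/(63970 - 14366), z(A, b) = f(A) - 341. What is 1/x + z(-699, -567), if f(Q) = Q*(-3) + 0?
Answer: 51360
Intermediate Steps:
f(Q) = -3*Q (f(Q) = -3*Q + 0 = -3*Q)
z(A, b) = -341 - 3*A (z(A, b) = -3*A - 341 = -341 - 3*A)
x = 1/49604 ≈ 2.0160e-5
1/x + z(-699, -567) = 1/(1/49604) + (-341 - 3*(-699)) = 49604 + (-341 + 2097) = 49604 + 1756 = 51360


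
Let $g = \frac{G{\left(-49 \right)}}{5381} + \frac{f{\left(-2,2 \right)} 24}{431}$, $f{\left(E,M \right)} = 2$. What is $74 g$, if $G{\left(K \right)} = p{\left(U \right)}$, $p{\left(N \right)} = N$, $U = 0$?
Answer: $\frac{3552}{431} \approx 8.2413$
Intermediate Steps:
$G{\left(K \right)} = 0$
$g = \frac{48}{431}$ ($g = \frac{0}{5381} + \frac{2 \cdot 24}{431} = 0 \cdot \frac{1}{5381} + 48 \cdot \frac{1}{431} = 0 + \frac{48}{431} = \frac{48}{431} \approx 0.11137$)
$74 g = 74 \cdot \frac{48}{431} = \frac{3552}{431}$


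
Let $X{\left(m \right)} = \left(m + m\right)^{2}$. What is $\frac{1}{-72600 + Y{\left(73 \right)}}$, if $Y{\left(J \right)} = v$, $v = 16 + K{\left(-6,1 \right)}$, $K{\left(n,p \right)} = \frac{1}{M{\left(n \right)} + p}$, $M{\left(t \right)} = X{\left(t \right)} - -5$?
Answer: $- \frac{150}{10887599} \approx -1.3777 \cdot 10^{-5}$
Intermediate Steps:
$X{\left(m \right)} = 4 m^{2}$ ($X{\left(m \right)} = \left(2 m\right)^{2} = 4 m^{2}$)
$M{\left(t \right)} = 5 + 4 t^{2}$ ($M{\left(t \right)} = 4 t^{2} - -5 = 4 t^{2} + 5 = 5 + 4 t^{2}$)
$K{\left(n,p \right)} = \frac{1}{5 + p + 4 n^{2}}$ ($K{\left(n,p \right)} = \frac{1}{\left(5 + 4 n^{2}\right) + p} = \frac{1}{5 + p + 4 n^{2}}$)
$v = \frac{2401}{150}$ ($v = 16 + \frac{1}{5 + 1 + 4 \left(-6\right)^{2}} = 16 + \frac{1}{5 + 1 + 4 \cdot 36} = 16 + \frac{1}{5 + 1 + 144} = 16 + \frac{1}{150} = \frac{2401}{150} \approx 16.007$)
$Y{\left(J \right)} = \frac{2401}{150}$
$\frac{1}{-72600 + Y{\left(73 \right)}} = \frac{1}{-72600 + \frac{2401}{150}} = \frac{1}{- \frac{10887599}{150}} = - \frac{150}{10887599}$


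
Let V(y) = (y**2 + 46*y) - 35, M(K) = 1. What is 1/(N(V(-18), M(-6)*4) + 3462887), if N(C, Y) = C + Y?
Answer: 1/3462352 ≈ 2.8882e-7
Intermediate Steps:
V(y) = -35 + y**2 + 46*y
1/(N(V(-18), M(-6)*4) + 3462887) = 1/(((-35 + (-18)**2 + 46*(-18)) + 1*4) + 3462887) = 1/(((-35 + 324 - 828) + 4) + 3462887) = 1/((-539 + 4) + 3462887) = 1/(-535 + 3462887) = 1/3462352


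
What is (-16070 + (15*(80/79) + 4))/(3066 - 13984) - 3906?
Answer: -1683871459/431261 ≈ -3904.5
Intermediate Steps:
(-16070 + (15*(80/79) + 4))/(3066 - 13984) - 3906 = (-16070 + (15*(80*(1/79)) + 4))/(-10918) - 3906 = (-16070 + (15*(80/79) + 4))*(-1/10918) - 3906 = (-16070 + (1200/79 + 4))*(-1/10918) - 3906 = (-16070 + 1516/79)*(-1/10918) - 3906 = -1268014/79*(-1/10918) - 3906 = 634007/431261 - 3906 = -1683871459/431261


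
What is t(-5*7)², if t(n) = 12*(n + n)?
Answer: 705600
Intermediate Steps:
t(n) = 24*n (t(n) = 12*(2*n) = 24*n)
t(-5*7)² = (24*(-5*7))² = (24*(-35))² = (-840)² = 705600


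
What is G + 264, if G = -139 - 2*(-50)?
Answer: 225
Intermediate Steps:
G = -39 (G = -139 - 1*(-100) = -139 + 100 = -39)
G + 264 = -39 + 264 = 225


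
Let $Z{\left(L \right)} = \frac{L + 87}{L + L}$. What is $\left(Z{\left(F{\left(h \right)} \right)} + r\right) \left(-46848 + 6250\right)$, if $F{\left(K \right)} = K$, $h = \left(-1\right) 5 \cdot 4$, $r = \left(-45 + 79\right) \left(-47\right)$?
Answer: $\frac{1298872113}{20} \approx 6.4944 \cdot 10^{7}$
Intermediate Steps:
$r = -1598$ ($r = 34 \left(-47\right) = -1598$)
$h = -20$ ($h = \left(-5\right) 4 = -20$)
$Z{\left(L \right)} = \frac{87 + L}{2 L}$
$\left(Z{\left(F{\left(h \right)} \right)} + r\right) \left(-46848 + 6250\right) = \left(\frac{87 - 20}{2 \left(-20\right)} - 1598\right) \left(-46848 + 6250\right) = \left(\frac{1}{2} \left(- \frac{1}{20}\right) 67 - 1598\right) \left(-40598\right) = \left(- \frac{67}{40} - 1598\right) \left(-40598\right) = \left(- \frac{63987}{40}\right) \left(-40598\right) = \frac{1298872113}{20}$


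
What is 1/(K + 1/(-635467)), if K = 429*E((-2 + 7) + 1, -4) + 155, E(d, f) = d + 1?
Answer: 635467/2006804785 ≈ 0.00031666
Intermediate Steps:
E(d, f) = 1 + d
K = 3158 (K = 429*(1 + ((-2 + 7) + 1)) + 155 = 429*(1 + (5 + 1)) + 155 = 429*(1 + 6) + 155 = 429*7 + 155 = 3003 + 155 = 3158)
1/(K + 1/(-635467)) = 1/(3158 + 1/(-635467)) = 1/(3158 - 1/635467) = 1/(2006804785/635467) = 635467/2006804785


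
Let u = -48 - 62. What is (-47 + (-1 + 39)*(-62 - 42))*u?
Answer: 439890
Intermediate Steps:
u = -110
(-47 + (-1 + 39)*(-62 - 42))*u = (-47 + (-1 + 39)*(-62 - 42))*(-110) = (-47 + 38*(-104))*(-110) = (-47 - 3952)*(-110) = -3999*(-110) = 439890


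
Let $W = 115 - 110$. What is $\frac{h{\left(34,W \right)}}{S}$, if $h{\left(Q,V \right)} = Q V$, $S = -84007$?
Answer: $- \frac{170}{84007} \approx -0.0020236$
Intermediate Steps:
$W = 5$ ($W = 115 - 110 = 5$)
$\frac{h{\left(34,W \right)}}{S} = \frac{34 \cdot 5}{-84007} = 170 \left(- \frac{1}{84007}\right) = - \frac{170}{84007}$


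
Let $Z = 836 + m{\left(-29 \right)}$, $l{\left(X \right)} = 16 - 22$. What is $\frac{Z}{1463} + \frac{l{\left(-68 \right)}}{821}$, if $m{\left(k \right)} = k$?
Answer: $\frac{653769}{1201123} \approx 0.5443$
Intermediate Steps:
$l{\left(X \right)} = -6$
$Z = 807$ ($Z = 836 - 29 = 807$)
$\frac{Z}{1463} + \frac{l{\left(-68 \right)}}{821} = \frac{807}{1463} - \frac{6}{821} = \frac{653769}{1201123}$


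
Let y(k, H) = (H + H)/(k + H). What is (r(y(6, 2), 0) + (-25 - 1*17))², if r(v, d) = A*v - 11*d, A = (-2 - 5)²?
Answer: 1225/4 ≈ 306.25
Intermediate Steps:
y(k, H) = 2*H/(H + k) (y(k, H) = (2*H)/(H + k) = 2*H/(H + k))
A = 49 (A = (-7)² = 49)
r(v, d) = -11*d + 49*v (r(v, d) = 49*v - 11*d = -11*d + 49*v)
(r(y(6, 2), 0) + (-25 - 1*17))² = ((-11*0 + 49*(2*2/(2 + 6))) + (-25 - 1*17))² = ((0 + 49*(2*2/8)) + (-25 - 17))² = ((0 + 49*(2*2*(⅛))) - 42)² = ((0 + 49*(½)) - 42)² = ((0 + 49/2) - 42)² = (49/2 - 42)² = (-35/2)² = 1225/4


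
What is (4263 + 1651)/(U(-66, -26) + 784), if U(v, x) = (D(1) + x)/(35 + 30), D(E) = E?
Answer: 76882/10187 ≈ 7.5471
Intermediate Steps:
U(v, x) = 1/65 + x/65 (U(v, x) = (1 + x)/(35 + 30) = (1 + x)/65 = (1 + x)*(1/65) = 1/65 + x/65)
(4263 + 1651)/(U(-66, -26) + 784) = (4263 + 1651)/((1/65 + (1/65)*(-26)) + 784) = 5914/((1/65 - 2/5) + 784) = 5914/(-5/13 + 784) = 5914/(10187/13) = 5914*(13/10187) = 76882/10187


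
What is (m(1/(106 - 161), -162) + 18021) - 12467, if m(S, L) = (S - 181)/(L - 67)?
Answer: 69962586/12595 ≈ 5554.8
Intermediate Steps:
m(S, L) = (-181 + S)/(-67 + L)
(m(1/(106 - 161), -162) + 18021) - 12467 = ((-181 + 1/(106 - 161))/(-67 - 162) + 18021) - 12467 = ((-181 + 1/(-55))/(-229) + 18021) - 12467 = (-(-181 - 1/55)/229 + 18021) - 12467 = (-1/229*(-9956/55) + 18021) - 12467 = (9956/12595 + 18021) - 12467 = 226984451/12595 - 12467 = 69962586/12595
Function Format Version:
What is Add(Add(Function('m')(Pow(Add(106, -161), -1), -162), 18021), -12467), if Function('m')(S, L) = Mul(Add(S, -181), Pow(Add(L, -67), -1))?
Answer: Rational(69962586, 12595) ≈ 5554.8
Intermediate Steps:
Function('m')(S, L) = Mul(Pow(Add(-67, L), -1), Add(-181, S)) (Function('m')(S, L) = Mul(Add(-181, S), Pow(Add(-67, L), -1)) = Mul(Pow(Add(-67, L), -1), Add(-181, S)))
Add(Add(Function('m')(Pow(Add(106, -161), -1), -162), 18021), -12467) = Add(Add(Mul(Pow(Add(-67, -162), -1), Add(-181, Pow(Add(106, -161), -1))), 18021), -12467) = Add(Add(Mul(Pow(-229, -1), Add(-181, Pow(-55, -1))), 18021), -12467) = Add(Add(Mul(Rational(-1, 229), Add(-181, Rational(-1, 55))), 18021), -12467) = Add(Add(Mul(Rational(-1, 229), Rational(-9956, 55)), 18021), -12467) = Add(Add(Rational(9956, 12595), 18021), -12467) = Add(Rational(226984451, 12595), -12467) = Rational(69962586, 12595)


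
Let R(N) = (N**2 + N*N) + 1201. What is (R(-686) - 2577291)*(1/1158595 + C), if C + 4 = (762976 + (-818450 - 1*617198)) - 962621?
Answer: 3097554472825763172/1158595 ≈ 2.6735e+12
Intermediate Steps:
C = -1635297 (C = -4 + ((762976 + (-818450 - 1*617198)) - 962621) = -4 + ((762976 + (-818450 - 617198)) - 962621) = -4 + ((762976 - 1435648) - 962621) = -4 + (-672672 - 962621) = -4 - 1635293 = -1635297)
R(N) = 1201 + 2*N**2 (R(N) = (N**2 + N**2) + 1201 = 2*N**2 + 1201 = 1201 + 2*N**2)
(R(-686) - 2577291)*(1/1158595 + C) = ((1201 + 2*(-686)**2) - 2577291)*(1/1158595 - 1635297) = ((1201 + 2*470596) - 2577291)*(1/1158595 - 1635297) = ((1201 + 941192) - 2577291)*(-1894646927714/1158595) = (942393 - 2577291)*(-1894646927714/1158595) = -1634898*(-1894646927714/1158595) = 3097554472825763172/1158595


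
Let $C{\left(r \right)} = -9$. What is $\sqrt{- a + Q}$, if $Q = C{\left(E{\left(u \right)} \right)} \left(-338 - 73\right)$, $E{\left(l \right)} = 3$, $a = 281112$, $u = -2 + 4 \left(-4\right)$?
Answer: $i \sqrt{277413} \approx 526.7 i$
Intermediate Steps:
$u = -18$ ($u = -2 - 16 = -18$)
$Q = 3699$ ($Q = - 9 \left(-338 - 73\right) = \left(-9\right) \left(-411\right) = 3699$)
$\sqrt{- a + Q} = \sqrt{\left(-1\right) 281112 + 3699} = \sqrt{-281112 + 3699} = \sqrt{-277413} = i \sqrt{277413}$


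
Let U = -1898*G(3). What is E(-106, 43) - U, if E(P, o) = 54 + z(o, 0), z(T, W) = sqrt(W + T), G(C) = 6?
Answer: 11442 + sqrt(43) ≈ 11449.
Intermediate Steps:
z(T, W) = sqrt(T + W)
E(P, o) = 54 + sqrt(o) (E(P, o) = 54 + sqrt(o + 0) = 54 + sqrt(o))
U = -11388 (U = -1898*6 = -11388)
E(-106, 43) - U = (54 + sqrt(43)) - 1*(-11388) = (54 + sqrt(43)) + 11388 = 11442 + sqrt(43)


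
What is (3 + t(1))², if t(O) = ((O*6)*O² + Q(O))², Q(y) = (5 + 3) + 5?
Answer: 132496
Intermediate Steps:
Q(y) = 13 (Q(y) = 8 + 5 = 13)
t(O) = (13 + 6*O³)² (t(O) = ((O*6)*O² + 13)² = ((6*O)*O² + 13)² = (6*O³ + 13)² = (13 + 6*O³)²)
(3 + t(1))² = (3 + (13 + 6*1³)²)² = (3 + (13 + 6*1)²)² = (3 + (13 + 6)²)² = (3 + 19²)² = (3 + 361)² = 364² = 132496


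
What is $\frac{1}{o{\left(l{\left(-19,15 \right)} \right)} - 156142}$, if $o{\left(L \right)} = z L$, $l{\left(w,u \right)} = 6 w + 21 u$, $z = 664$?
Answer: $- \frac{1}{22678} \approx -4.4096 \cdot 10^{-5}$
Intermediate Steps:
$o{\left(L \right)} = 664 L$
$\frac{1}{o{\left(l{\left(-19,15 \right)} \right)} - 156142} = \frac{1}{664 \left(6 \left(-19\right) + 21 \cdot 15\right) - 156142} = \frac{1}{664 \left(-114 + 315\right) - 156142} = \frac{1}{664 \cdot 201 - 156142} = \frac{1}{133464 - 156142} = \frac{1}{-22678} = - \frac{1}{22678}$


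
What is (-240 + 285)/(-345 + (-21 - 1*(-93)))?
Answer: -15/91 ≈ -0.16484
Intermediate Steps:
(-240 + 285)/(-345 + (-21 - 1*(-93))) = 45/(-345 + (-21 + 93)) = 45/(-345 + 72) = 45/(-273) = 45*(-1/273) = -15/91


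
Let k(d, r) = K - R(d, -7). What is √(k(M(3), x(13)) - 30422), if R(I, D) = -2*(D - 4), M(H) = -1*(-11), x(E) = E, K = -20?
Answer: 16*I*√119 ≈ 174.54*I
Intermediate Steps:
M(H) = 11
R(I, D) = 8 - 2*D (R(I, D) = -2*(-4 + D) = 8 - 2*D)
k(d, r) = -42 (k(d, r) = -20 - (8 - 2*(-7)) = -20 - (8 + 14) = -20 - 1*22 = -20 - 22 = -42)
√(k(M(3), x(13)) - 30422) = √(-42 - 30422) = √(-30464) = 16*I*√119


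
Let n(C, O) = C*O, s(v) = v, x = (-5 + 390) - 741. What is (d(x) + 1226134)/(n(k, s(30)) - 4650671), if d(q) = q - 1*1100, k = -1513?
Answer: -1224678/4696061 ≈ -0.26079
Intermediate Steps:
x = -356 (x = 385 - 741 = -356)
d(q) = -1100 + q (d(q) = q - 1100 = -1100 + q)
(d(x) + 1226134)/(n(k, s(30)) - 4650671) = ((-1100 - 356) + 1226134)/(-1513*30 - 4650671) = (-1456 + 1226134)/(-45390 - 4650671) = 1224678/(-4696061) = 1224678*(-1/4696061) = -1224678/4696061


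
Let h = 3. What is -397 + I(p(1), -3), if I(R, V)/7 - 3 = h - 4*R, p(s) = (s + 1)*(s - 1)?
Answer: -355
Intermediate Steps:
p(s) = (1 + s)*(-1 + s)
I(R, V) = 42 - 28*R (I(R, V) = 21 + 7*(3 - 4*R) = 21 + (21 - 28*R) = 42 - 28*R)
-397 + I(p(1), -3) = -397 + (42 - 28*(-1 + 1²)) = -397 + (42 - 28*(-1 + 1)) = -397 + (42 - 28*0) = -397 + (42 + 0) = -397 + 42 = -355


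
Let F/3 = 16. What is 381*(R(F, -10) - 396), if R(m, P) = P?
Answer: -154686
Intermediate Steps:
F = 48 (F = 3*16 = 48)
381*(R(F, -10) - 396) = 381*(-10 - 396) = 381*(-406) = -154686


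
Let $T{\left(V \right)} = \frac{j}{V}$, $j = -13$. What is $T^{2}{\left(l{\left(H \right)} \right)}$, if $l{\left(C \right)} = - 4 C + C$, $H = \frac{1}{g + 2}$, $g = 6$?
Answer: $\frac{10816}{9} \approx 1201.8$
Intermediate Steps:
$H = \frac{1}{8}$ ($H = \frac{1}{6 + 2} = \frac{1}{8} \approx 0.125$)
$l{\left(C \right)} = - 3 C$
$T{\left(V \right)} = - \frac{13}{V}$
$T^{2}{\left(l{\left(H \right)} \right)} = \left(- \frac{13}{\left(-3\right) \frac{1}{8}}\right)^{2} = \left(- \frac{13}{- \frac{3}{8}}\right)^{2} = \left(\left(-13\right) \left(- \frac{8}{3}\right)\right)^{2} = \left(\frac{104}{3}\right)^{2} = \frac{10816}{9}$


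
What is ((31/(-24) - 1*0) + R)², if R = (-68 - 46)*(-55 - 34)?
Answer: 59279101729/576 ≈ 1.0292e+8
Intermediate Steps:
R = 10146 (R = -114*(-89) = 10146)
((31/(-24) - 1*0) + R)² = ((31/(-24) - 1*0) + 10146)² = ((31*(-1/24) + 0) + 10146)² = ((-31/24 + 0) + 10146)² = (-31/24 + 10146)² = (243473/24)² = 59279101729/576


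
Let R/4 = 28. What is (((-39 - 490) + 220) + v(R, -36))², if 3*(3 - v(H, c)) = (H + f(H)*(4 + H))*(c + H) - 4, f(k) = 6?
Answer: 431559076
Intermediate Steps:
R = 112 (R = 4*28 = 112)
v(H, c) = 13/3 - (24 + 7*H)*(H + c)/3 (v(H, c) = 3 - ((H + 6*(4 + H))*(c + H) - 4)/3 = 3 - ((H + (24 + 6*H))*(H + c) - 4)/3 = 3 - ((24 + 7*H)*(H + c) - 4)/3 = 3 - (-4 + (24 + 7*H)*(H + c))/3 = 3 + (4/3 - (24 + 7*H)*(H + c)/3) = 13/3 - (24 + 7*H)*(H + c)/3)
(((-39 - 490) + 220) + v(R, -36))² = (((-39 - 490) + 220) + (13/3 - 8*112 - 8*(-36) - 7/3*112² - 7/3*112*(-36)))² = ((-529 + 220) + (13/3 - 896 + 288 - 7/3*12544 + 9408))² = (-309 + (13/3 - 896 + 288 - 87808/3 + 9408))² = (-309 - 20465)² = (-20774)² = 431559076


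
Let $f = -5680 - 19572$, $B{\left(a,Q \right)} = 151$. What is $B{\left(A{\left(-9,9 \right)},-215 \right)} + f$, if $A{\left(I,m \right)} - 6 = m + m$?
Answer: $-25101$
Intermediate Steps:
$A{\left(I,m \right)} = 6 + 2 m$ ($A{\left(I,m \right)} = 6 + \left(m + m\right) = 6 + 2 m$)
$f = -25252$
$B{\left(A{\left(-9,9 \right)},-215 \right)} + f = 151 - 25252 = -25101$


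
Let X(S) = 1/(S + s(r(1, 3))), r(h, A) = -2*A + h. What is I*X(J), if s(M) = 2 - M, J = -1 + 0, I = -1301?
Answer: -1301/6 ≈ -216.83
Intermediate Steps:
J = -1
r(h, A) = h - 2*A
X(S) = 1/(7 + S) (X(S) = 1/(S + (2 - (1 - 2*3))) = 1/(S + (2 - (1 - 6))) = 1/(S + (2 - 1*(-5))) = 1/(S + (2 + 5)) = 1/(S + 7) = 1/(7 + S))
I*X(J) = -1301/(7 - 1) = -1301/6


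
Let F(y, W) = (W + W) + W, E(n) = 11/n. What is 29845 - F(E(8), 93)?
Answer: 29566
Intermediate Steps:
F(y, W) = 3*W (F(y, W) = 2*W + W = 3*W)
29845 - F(E(8), 93) = 29845 - 3*93 = 29845 - 1*279 = 29845 - 279 = 29566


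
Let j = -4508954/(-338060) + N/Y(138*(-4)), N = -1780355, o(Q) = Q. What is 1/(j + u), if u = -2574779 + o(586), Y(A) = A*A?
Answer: -25752058560/66290575873365001 ≈ -3.8847e-7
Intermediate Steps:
Y(A) = A²
j = 193007377079/25752058560 (j = -4508954/(-338060) - 1780355/((138*(-4))²) = -4508954*(-1/338060) - 1780355/((-552)²) = 2254477/169030 - 1780355/304704 = 193007377079/25752058560 ≈ 7.4948)
u = -2574193 (u = -2574779 + 586 = -2574193)
1/(j + u) = 1/(193007377079/25752058560 - 2574193) = 1/(-66290575873365001/25752058560) = -25752058560/66290575873365001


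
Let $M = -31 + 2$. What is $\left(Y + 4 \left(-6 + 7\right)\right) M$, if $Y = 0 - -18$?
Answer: $-638$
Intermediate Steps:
$M = -29$
$Y = 18$ ($Y = 0 + 18 = 18$)
$\left(Y + 4 \left(-6 + 7\right)\right) M = \left(18 + 4 \left(-6 + 7\right)\right) \left(-29\right) = \left(18 + 4 \cdot 1\right) \left(-29\right) = \left(18 + 4\right) \left(-29\right) = 22 \left(-29\right) = -638$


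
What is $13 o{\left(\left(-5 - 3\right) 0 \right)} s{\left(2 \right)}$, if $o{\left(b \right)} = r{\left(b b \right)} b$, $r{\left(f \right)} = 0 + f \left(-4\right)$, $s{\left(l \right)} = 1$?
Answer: $0$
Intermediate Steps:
$r{\left(f \right)} = - 4 f$ ($r{\left(f \right)} = 0 - 4 f = - 4 f$)
$o{\left(b \right)} = - 4 b^{3}$ ($o{\left(b \right)} = - 4 b b b = - 4 b^{2} b = - 4 b^{3}$)
$13 o{\left(\left(-5 - 3\right) 0 \right)} s{\left(2 \right)} = 13 \left(- 4 \left(\left(-5 - 3\right) 0\right)^{3}\right) 1 = 13 \left(- 4 \left(\left(-8\right) 0\right)^{3}\right) 1 = 13 \left(- 4 \cdot 0^{3}\right) 1 = 13 \left(\left(-4\right) 0\right) 1 = 13 \cdot 0 \cdot 1 = 0 \cdot 1 = 0$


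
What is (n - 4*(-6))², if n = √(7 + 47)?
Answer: 630 + 144*√6 ≈ 982.73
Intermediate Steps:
n = 3*√6 (n = √54 = 3*√6 ≈ 7.3485)
(n - 4*(-6))² = (3*√6 - 4*(-6))² = (3*√6 + 24)² = (24 + 3*√6)²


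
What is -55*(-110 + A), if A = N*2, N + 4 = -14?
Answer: 8030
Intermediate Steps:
N = -18 (N = -4 - 14 = -18)
A = -36 (A = -18*2 = -36)
-55*(-110 + A) = -55*(-110 - 36) = -55*(-146) = 8030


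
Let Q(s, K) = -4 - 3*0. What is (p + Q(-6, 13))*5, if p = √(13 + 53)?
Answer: -20 + 5*√66 ≈ 20.620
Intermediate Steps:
Q(s, K) = -4 (Q(s, K) = -4 + 0 = -4)
p = √66 ≈ 8.1240
(p + Q(-6, 13))*5 = (√66 - 4)*5 = (-4 + √66)*5 = -20 + 5*√66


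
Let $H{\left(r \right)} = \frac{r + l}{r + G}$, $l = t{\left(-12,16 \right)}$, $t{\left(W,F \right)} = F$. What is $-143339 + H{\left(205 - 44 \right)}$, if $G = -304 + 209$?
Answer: $- \frac{3153399}{22} \approx -1.4334 \cdot 10^{5}$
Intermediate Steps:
$G = -95$
$l = 16$
$H{\left(r \right)} = \frac{16 + r}{-95 + r}$ ($H{\left(r \right)} = \frac{r + 16}{r - 95} = \frac{16 + r}{-95 + r}$)
$-143339 + H{\left(205 - 44 \right)} = -143339 + \frac{16 + \left(205 - 44\right)}{-95 + \left(205 - 44\right)} = -143339 + \frac{16 + 161}{-95 + 161} = -143339 + \frac{1}{66} \cdot 177 = -143339 + \frac{59}{22} = - \frac{3153399}{22}$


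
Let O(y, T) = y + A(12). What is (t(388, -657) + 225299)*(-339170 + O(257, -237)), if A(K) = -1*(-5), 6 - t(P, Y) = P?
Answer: -76226170636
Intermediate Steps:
t(P, Y) = 6 - P
A(K) = 5
O(y, T) = 5 + y (O(y, T) = y + 5 = 5 + y)
(t(388, -657) + 225299)*(-339170 + O(257, -237)) = ((6 - 1*388) + 225299)*(-339170 + (5 + 257)) = ((6 - 388) + 225299)*(-339170 + 262) = (-382 + 225299)*(-338908) = 224917*(-338908) = -76226170636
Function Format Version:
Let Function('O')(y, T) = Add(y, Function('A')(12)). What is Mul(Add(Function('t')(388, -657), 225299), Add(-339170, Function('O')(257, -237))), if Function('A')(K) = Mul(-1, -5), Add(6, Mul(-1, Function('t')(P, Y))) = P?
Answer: -76226170636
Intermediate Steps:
Function('t')(P, Y) = Add(6, Mul(-1, P))
Function('A')(K) = 5
Function('O')(y, T) = Add(5, y) (Function('O')(y, T) = Add(y, 5) = Add(5, y))
Mul(Add(Function('t')(388, -657), 225299), Add(-339170, Function('O')(257, -237))) = Mul(Add(Add(6, Mul(-1, 388)), 225299), Add(-339170, Add(5, 257))) = Mul(Add(Add(6, -388), 225299), Add(-339170, 262)) = Mul(Add(-382, 225299), -338908) = Mul(224917, -338908) = -76226170636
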